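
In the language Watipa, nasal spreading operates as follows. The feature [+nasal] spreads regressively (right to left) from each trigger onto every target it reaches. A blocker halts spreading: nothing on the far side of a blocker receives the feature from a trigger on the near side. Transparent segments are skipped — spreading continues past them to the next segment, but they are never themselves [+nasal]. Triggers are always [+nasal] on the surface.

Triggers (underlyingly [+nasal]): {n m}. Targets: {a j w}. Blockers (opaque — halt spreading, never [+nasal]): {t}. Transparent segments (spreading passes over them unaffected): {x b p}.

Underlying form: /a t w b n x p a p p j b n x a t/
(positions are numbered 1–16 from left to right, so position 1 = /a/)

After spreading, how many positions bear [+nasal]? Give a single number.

5

From /n/ at 5 leftward: 4 /b/ transparent; 3 /w/ → [+nasal]; 2 /t/ blocks.
From /n/ at 13 leftward: 12 /b/ transparent; 11 /j/ → [+nasal]; 10 /p/ transparent; 9 /p/ transparent; 8 /a/ → [+nasal]; 7 /p/ transparent; 6 /x/ transparent; 5 /n/ is itself a trigger — this domain ends here.
Targets with no active source: positions 1 15 stay [-nasal].
[+nasal] positions on the surface: 3 5 8 11 13.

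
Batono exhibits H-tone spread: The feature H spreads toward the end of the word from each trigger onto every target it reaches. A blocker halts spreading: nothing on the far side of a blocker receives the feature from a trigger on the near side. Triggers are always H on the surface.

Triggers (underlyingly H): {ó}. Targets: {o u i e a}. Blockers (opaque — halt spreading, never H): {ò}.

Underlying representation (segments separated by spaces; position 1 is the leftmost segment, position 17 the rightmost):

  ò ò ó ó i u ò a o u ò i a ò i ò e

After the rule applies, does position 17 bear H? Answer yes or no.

no

From /ó/ at 3 rightward: 4 /ó/ is itself a trigger — this domain ends here.
From /ó/ at 4 rightward: 5 /i/ → H; 6 /u/ → H; 7 /ò/ blocks.
Targets with no active source: positions 8 9 10 12 13 15 17 stay [-high tone].
H positions on the surface: 3 4 5 6.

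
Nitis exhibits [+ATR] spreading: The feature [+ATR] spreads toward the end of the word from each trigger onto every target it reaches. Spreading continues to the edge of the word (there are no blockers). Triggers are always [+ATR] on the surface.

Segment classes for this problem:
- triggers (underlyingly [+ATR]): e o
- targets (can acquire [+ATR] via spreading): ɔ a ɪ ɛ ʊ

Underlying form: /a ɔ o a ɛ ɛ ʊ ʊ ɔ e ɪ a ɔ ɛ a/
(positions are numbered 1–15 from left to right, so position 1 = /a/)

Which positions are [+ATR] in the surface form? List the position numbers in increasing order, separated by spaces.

From /o/ at 3 rightward: 4 /a/ → [+ATR]; 5 /ɛ/ → [+ATR]; 6 /ɛ/ → [+ATR]; 7 /ʊ/ → [+ATR]; 8 /ʊ/ → [+ATR]; 9 /ɔ/ → [+ATR]; 10 /e/ is itself a trigger — this domain ends here.
From /e/ at 10 rightward: 11 /ɪ/ → [+ATR]; 12 /a/ → [+ATR]; 13 /ɔ/ → [+ATR]; 14 /ɛ/ → [+ATR]; 15 /a/ → [+ATR]; word edge.
Targets with no active source: positions 1 2 stay [-ATR].

3 4 5 6 7 8 9 10 11 12 13 14 15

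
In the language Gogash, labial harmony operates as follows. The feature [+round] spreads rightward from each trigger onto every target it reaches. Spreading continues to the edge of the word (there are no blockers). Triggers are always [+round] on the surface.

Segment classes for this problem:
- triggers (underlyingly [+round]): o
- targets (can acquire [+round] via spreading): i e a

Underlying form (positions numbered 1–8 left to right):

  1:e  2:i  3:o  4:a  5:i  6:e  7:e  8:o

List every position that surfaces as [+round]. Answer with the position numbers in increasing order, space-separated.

From /o/ at 3 rightward: 4 /a/ → [+round]; 5 /i/ → [+round]; 6 /e/ → [+round]; 7 /e/ → [+round]; 8 /o/ is itself a trigger — this domain ends here.
From /o/ at 8 rightward: word edge.
Targets with no active source: positions 1 2 stay [-round].

3 4 5 6 7 8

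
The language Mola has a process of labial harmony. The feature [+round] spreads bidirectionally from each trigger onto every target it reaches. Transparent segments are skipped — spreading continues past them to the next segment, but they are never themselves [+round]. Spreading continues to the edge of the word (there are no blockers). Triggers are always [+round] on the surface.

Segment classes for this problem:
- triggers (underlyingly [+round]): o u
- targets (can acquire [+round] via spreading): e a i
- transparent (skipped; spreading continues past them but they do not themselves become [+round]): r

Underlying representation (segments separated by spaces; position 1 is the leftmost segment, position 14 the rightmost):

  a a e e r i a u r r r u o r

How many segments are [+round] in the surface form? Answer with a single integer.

9

From /u/ at 8 rightward: 9 /r/ transparent; 10 /r/ transparent; 11 /r/ transparent; 12 /u/ is itself a trigger — this domain ends here.
From /u/ at 8 leftward: 7 /a/ → [+round]; 6 /i/ → [+round]; 5 /r/ transparent; 4 /e/ → [+round]; 3 /e/ → [+round]; 2 /a/ → [+round]; 1 /a/ → [+round]; word edge.
From /u/ at 12 rightward: 13 /o/ is itself a trigger — this domain ends here.
From /u/ at 12 leftward: 11 /r/ transparent; 10 /r/ transparent; 9 /r/ transparent; 8 /u/ is itself a trigger — this domain ends here.
From /o/ at 13 rightward: 14 /r/ transparent; word edge.
From /o/ at 13 leftward: 12 /u/ is itself a trigger — this domain ends here.
[+round] positions on the surface: 1 2 3 4 6 7 8 12 13.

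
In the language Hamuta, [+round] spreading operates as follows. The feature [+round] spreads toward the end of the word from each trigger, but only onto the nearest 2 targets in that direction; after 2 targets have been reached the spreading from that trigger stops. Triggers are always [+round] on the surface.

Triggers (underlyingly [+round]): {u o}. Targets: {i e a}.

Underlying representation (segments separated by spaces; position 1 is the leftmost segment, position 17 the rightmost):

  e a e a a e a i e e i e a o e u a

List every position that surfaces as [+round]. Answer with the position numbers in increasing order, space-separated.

14 15 16 17

From /o/ at 14 rightward: 15 /e/ → [+round]; 16 /u/ is itself a trigger — this domain ends here.
From /u/ at 16 rightward: 17 /a/ → [+round]; word edge.
Targets with no active source: positions 1 2 3 4 5 6 7 8 9 10 11 12 13 stay [-round].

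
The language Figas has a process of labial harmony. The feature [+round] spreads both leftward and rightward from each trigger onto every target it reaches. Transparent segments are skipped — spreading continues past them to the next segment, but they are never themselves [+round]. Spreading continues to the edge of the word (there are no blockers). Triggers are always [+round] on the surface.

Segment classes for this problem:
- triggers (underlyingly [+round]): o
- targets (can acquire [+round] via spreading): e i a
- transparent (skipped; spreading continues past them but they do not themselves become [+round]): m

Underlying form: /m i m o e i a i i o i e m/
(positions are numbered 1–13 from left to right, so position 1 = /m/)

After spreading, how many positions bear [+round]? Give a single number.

From /o/ at 4 rightward: 5 /e/ → [+round]; 6 /i/ → [+round]; 7 /a/ → [+round]; 8 /i/ → [+round]; 9 /i/ → [+round]; 10 /o/ is itself a trigger — this domain ends here.
From /o/ at 4 leftward: 3 /m/ transparent; 2 /i/ → [+round]; 1 /m/ transparent; word edge.
From /o/ at 10 rightward: 11 /i/ → [+round]; 12 /e/ → [+round]; 13 /m/ transparent; word edge.
From /o/ at 10 leftward: 9 /i/ → [+round]; 8 /i/ → [+round]; 7 /a/ → [+round]; 6 /i/ → [+round]; 5 /e/ → [+round]; 4 /o/ is itself a trigger — this domain ends here.
[+round] positions on the surface: 2 4 5 6 7 8 9 10 11 12.

10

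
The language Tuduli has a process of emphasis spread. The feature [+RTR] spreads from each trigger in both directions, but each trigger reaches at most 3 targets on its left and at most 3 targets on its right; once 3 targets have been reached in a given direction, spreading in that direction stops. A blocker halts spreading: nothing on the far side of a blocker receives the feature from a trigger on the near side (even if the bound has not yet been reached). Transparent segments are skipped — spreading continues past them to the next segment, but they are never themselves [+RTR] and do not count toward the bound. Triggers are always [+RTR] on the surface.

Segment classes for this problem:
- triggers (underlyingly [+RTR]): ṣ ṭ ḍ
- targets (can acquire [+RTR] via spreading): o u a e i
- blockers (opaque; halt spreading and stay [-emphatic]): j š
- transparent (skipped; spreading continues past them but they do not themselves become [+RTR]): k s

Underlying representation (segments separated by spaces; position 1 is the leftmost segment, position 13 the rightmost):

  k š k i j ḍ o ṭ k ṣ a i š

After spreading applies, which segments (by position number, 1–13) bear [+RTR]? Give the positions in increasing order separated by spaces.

6 7 8 10 11 12

From /ḍ/ at 6 rightward: 7 /o/ → [+RTR]; 8 /ṭ/ is itself a trigger — this domain ends here.
From /ḍ/ at 6 leftward: 5 /j/ blocks.
From /ṭ/ at 8 rightward: 9 /k/ transparent; 10 /ṣ/ is itself a trigger — this domain ends here.
From /ṭ/ at 8 leftward: 7 /o/ → [+RTR]; 6 /ḍ/ is itself a trigger — this domain ends here.
From /ṣ/ at 10 rightward: 11 /a/ → [+RTR]; 12 /i/ → [+RTR]; 13 /š/ blocks.
From /ṣ/ at 10 leftward: 9 /k/ transparent; 8 /ṭ/ is itself a trigger — this domain ends here.
Target with no active source: position 4 stays [-emphatic].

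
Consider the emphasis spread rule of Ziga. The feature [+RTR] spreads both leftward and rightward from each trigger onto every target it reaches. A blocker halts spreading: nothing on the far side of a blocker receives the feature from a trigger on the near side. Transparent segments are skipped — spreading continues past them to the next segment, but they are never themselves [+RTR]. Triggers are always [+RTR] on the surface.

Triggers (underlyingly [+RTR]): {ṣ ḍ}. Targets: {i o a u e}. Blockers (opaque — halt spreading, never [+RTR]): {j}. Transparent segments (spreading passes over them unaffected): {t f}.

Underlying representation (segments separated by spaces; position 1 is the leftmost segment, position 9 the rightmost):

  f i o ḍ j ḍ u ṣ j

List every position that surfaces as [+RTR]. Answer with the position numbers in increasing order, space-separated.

2 3 4 6 7 8

From /ḍ/ at 4 rightward: 5 /j/ blocks.
From /ḍ/ at 4 leftward: 3 /o/ → [+RTR]; 2 /i/ → [+RTR]; 1 /f/ transparent; word edge.
From /ḍ/ at 6 rightward: 7 /u/ → [+RTR]; 8 /ṣ/ is itself a trigger — this domain ends here.
From /ḍ/ at 6 leftward: 5 /j/ blocks.
From /ṣ/ at 8 rightward: 9 /j/ blocks.
From /ṣ/ at 8 leftward: 7 /u/ → [+RTR]; 6 /ḍ/ is itself a trigger — this domain ends here.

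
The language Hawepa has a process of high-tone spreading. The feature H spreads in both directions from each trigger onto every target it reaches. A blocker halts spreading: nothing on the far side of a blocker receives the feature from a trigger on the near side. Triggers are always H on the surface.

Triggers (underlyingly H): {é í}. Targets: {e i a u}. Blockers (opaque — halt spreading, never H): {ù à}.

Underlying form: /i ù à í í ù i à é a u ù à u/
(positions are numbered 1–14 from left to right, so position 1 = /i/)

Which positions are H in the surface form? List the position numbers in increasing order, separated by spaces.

4 5 9 10 11

From /í/ at 4 rightward: 5 /í/ is itself a trigger — this domain ends here.
From /í/ at 4 leftward: 3 /à/ blocks.
From /í/ at 5 rightward: 6 /ù/ blocks.
From /í/ at 5 leftward: 4 /í/ is itself a trigger — this domain ends here.
From /é/ at 9 rightward: 10 /a/ → H; 11 /u/ → H; 12 /ù/ blocks.
From /é/ at 9 leftward: 8 /à/ blocks.
Targets with no active source: positions 1 7 14 stay [-high tone].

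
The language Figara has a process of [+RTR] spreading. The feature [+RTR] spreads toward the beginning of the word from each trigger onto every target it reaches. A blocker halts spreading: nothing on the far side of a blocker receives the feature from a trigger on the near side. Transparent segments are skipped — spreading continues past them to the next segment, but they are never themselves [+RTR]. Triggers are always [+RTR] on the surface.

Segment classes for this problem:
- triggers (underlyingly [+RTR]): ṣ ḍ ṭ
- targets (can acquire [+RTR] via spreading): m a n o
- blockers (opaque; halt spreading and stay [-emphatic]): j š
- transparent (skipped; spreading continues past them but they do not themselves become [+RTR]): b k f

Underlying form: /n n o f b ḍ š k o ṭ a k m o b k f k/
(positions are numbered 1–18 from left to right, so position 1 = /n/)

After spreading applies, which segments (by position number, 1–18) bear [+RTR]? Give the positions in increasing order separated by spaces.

From /ḍ/ at 6 leftward: 5 /b/ transparent; 4 /f/ transparent; 3 /o/ → [+RTR]; 2 /n/ → [+RTR]; 1 /n/ → [+RTR]; word edge.
From /ṭ/ at 10 leftward: 9 /o/ → [+RTR]; 8 /k/ transparent; 7 /š/ blocks.
Targets with no active source: positions 11 13 14 stay [-emphatic].

1 2 3 6 9 10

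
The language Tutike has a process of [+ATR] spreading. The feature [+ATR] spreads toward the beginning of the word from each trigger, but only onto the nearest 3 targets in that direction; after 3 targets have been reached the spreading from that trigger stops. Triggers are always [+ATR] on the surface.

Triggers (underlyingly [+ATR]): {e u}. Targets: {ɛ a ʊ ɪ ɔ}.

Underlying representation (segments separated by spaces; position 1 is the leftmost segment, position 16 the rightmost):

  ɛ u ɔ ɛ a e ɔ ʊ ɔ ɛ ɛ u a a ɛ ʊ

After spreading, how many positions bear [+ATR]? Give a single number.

10

From /u/ at 2 leftward: 1 /ɛ/ → [+ATR]; word edge.
From /e/ at 6 leftward: 5 /a/ → [+ATR]; 4 /ɛ/ → [+ATR]; 3 /ɔ/ → [+ATR]; bound reached.
From /u/ at 12 leftward: 11 /ɛ/ → [+ATR]; 10 /ɛ/ → [+ATR]; 9 /ɔ/ → [+ATR]; bound reached.
Targets with no active source: positions 7 8 13 14 15 16 stay [-ATR].
[+ATR] positions on the surface: 1 2 3 4 5 6 9 10 11 12.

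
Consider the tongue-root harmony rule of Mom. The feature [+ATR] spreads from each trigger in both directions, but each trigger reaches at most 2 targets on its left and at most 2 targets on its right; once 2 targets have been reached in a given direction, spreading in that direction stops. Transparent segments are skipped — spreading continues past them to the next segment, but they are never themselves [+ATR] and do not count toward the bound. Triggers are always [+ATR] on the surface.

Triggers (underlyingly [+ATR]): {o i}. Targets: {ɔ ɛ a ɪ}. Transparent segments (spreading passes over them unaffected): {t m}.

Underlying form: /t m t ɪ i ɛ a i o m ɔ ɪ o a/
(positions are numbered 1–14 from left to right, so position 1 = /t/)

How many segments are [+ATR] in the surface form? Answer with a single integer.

From /i/ at 5 rightward: 6 /ɛ/ → [+ATR]; 7 /a/ → [+ATR]; bound reached.
From /i/ at 5 leftward: 4 /ɪ/ → [+ATR]; 3 /t/ transparent; 2 /m/ transparent; 1 /t/ transparent; word edge.
From /i/ at 8 rightward: 9 /o/ is itself a trigger — this domain ends here.
From /i/ at 8 leftward: 7 /a/ → [+ATR]; 6 /ɛ/ → [+ATR]; bound reached.
From /o/ at 9 rightward: 10 /m/ transparent; 11 /ɔ/ → [+ATR]; 12 /ɪ/ → [+ATR]; bound reached.
From /o/ at 9 leftward: 8 /i/ is itself a trigger — this domain ends here.
From /o/ at 13 rightward: 14 /a/ → [+ATR]; word edge.
From /o/ at 13 leftward: 12 /ɪ/ → [+ATR]; 11 /ɔ/ → [+ATR]; bound reached.
[+ATR] positions on the surface: 4 5 6 7 8 9 11 12 13 14.

10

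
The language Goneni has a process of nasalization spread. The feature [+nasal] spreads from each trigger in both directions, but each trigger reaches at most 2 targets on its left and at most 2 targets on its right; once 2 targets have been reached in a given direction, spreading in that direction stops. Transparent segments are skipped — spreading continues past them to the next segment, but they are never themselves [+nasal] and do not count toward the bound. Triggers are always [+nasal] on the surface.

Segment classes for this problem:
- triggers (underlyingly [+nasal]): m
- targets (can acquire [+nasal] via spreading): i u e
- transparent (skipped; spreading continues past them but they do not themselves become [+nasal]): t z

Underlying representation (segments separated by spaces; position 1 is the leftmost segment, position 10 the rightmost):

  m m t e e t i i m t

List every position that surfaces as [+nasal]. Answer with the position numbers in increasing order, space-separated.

From /m/ at 1 rightward: 2 /m/ is itself a trigger — this domain ends here.
From /m/ at 1 leftward: word edge.
From /m/ at 2 rightward: 3 /t/ transparent; 4 /e/ → [+nasal]; 5 /e/ → [+nasal]; bound reached.
From /m/ at 2 leftward: 1 /m/ is itself a trigger — this domain ends here.
From /m/ at 9 rightward: 10 /t/ transparent; word edge.
From /m/ at 9 leftward: 8 /i/ → [+nasal]; 7 /i/ → [+nasal]; bound reached.

1 2 4 5 7 8 9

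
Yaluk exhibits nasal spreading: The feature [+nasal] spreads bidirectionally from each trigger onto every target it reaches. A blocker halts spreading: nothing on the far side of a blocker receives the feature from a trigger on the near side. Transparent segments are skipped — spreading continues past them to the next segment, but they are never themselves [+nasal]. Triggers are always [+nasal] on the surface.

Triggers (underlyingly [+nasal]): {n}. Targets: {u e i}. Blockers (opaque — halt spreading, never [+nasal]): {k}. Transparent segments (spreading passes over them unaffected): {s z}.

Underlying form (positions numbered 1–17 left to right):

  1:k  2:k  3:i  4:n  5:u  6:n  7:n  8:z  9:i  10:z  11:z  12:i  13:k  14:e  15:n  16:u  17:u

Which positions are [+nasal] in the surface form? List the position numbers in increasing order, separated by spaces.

3 4 5 6 7 9 12 14 15 16 17

From /n/ at 4 rightward: 5 /u/ → [+nasal]; 6 /n/ is itself a trigger — this domain ends here.
From /n/ at 4 leftward: 3 /i/ → [+nasal]; 2 /k/ blocks.
From /n/ at 6 rightward: 7 /n/ is itself a trigger — this domain ends here.
From /n/ at 6 leftward: 5 /u/ → [+nasal]; 4 /n/ is itself a trigger — this domain ends here.
From /n/ at 7 rightward: 8 /z/ transparent; 9 /i/ → [+nasal]; 10 /z/ transparent; 11 /z/ transparent; 12 /i/ → [+nasal]; 13 /k/ blocks.
From /n/ at 7 leftward: 6 /n/ is itself a trigger — this domain ends here.
From /n/ at 15 rightward: 16 /u/ → [+nasal]; 17 /u/ → [+nasal]; word edge.
From /n/ at 15 leftward: 14 /e/ → [+nasal]; 13 /k/ blocks.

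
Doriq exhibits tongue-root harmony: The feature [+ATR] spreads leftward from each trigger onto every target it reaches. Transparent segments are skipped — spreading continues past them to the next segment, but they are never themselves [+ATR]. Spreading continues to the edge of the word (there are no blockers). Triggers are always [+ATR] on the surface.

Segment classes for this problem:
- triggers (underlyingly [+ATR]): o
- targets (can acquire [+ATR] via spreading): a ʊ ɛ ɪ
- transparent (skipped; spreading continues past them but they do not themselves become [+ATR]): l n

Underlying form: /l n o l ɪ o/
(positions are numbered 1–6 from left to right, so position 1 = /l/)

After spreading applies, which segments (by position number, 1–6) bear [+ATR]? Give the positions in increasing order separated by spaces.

3 5 6

From /o/ at 3 leftward: 2 /n/ transparent; 1 /l/ transparent; word edge.
From /o/ at 6 leftward: 5 /ɪ/ → [+ATR]; 4 /l/ transparent; 3 /o/ is itself a trigger — this domain ends here.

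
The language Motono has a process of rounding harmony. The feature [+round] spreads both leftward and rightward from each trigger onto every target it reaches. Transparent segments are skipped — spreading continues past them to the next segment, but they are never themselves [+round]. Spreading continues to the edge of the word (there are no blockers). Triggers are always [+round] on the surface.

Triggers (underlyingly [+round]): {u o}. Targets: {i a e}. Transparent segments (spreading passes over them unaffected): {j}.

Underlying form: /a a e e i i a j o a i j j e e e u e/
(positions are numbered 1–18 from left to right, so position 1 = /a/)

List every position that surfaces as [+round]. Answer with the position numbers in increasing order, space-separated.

From /o/ at 9 rightward: 10 /a/ → [+round]; 11 /i/ → [+round]; 12 /j/ transparent; 13 /j/ transparent; 14 /e/ → [+round]; 15 /e/ → [+round]; 16 /e/ → [+round]; 17 /u/ is itself a trigger — this domain ends here.
From /o/ at 9 leftward: 8 /j/ transparent; 7 /a/ → [+round]; 6 /i/ → [+round]; 5 /i/ → [+round]; 4 /e/ → [+round]; 3 /e/ → [+round]; 2 /a/ → [+round]; 1 /a/ → [+round]; word edge.
From /u/ at 17 rightward: 18 /e/ → [+round]; word edge.
From /u/ at 17 leftward: 16 /e/ → [+round]; 15 /e/ → [+round]; 14 /e/ → [+round]; 13 /j/ transparent; 12 /j/ transparent; 11 /i/ → [+round]; 10 /a/ → [+round]; 9 /o/ is itself a trigger — this domain ends here.

1 2 3 4 5 6 7 9 10 11 14 15 16 17 18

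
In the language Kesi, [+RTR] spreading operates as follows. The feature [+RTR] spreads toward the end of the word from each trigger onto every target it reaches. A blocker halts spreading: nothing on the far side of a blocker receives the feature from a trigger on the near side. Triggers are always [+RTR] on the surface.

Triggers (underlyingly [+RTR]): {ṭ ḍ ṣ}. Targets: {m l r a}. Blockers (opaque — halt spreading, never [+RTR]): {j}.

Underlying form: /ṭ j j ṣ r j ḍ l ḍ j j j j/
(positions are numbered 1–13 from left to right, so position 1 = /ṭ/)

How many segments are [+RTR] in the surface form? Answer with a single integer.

6

From /ṭ/ at 1 rightward: 2 /j/ blocks.
From /ṣ/ at 4 rightward: 5 /r/ → [+RTR]; 6 /j/ blocks.
From /ḍ/ at 7 rightward: 8 /l/ → [+RTR]; 9 /ḍ/ is itself a trigger — this domain ends here.
From /ḍ/ at 9 rightward: 10 /j/ blocks.
[+RTR] positions on the surface: 1 4 5 7 8 9.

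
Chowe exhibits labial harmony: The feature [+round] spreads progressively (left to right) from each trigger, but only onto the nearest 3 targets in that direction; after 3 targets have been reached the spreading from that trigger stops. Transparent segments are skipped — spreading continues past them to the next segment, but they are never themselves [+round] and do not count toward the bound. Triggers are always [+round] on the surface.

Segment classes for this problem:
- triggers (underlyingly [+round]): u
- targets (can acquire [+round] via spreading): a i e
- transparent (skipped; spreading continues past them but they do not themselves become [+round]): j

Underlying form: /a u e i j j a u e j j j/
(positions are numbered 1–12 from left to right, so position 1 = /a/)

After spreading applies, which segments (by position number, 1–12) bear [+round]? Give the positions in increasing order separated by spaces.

From /u/ at 2 rightward: 3 /e/ → [+round]; 4 /i/ → [+round]; 5 /j/ transparent; 6 /j/ transparent; 7 /a/ → [+round]; bound reached.
From /u/ at 8 rightward: 9 /e/ → [+round]; 10 /j/ transparent; 11 /j/ transparent; 12 /j/ transparent; word edge.
Target with no active source: position 1 stays [-round].

2 3 4 7 8 9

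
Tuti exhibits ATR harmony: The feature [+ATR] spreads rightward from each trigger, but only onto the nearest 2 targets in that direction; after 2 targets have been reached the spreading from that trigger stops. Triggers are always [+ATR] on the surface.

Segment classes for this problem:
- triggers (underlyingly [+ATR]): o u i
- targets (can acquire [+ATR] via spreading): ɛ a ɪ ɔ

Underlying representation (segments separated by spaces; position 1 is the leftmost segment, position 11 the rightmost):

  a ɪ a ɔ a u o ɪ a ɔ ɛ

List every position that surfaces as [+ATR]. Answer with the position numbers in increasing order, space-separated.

From /u/ at 6 rightward: 7 /o/ is itself a trigger — this domain ends here.
From /o/ at 7 rightward: 8 /ɪ/ → [+ATR]; 9 /a/ → [+ATR]; bound reached.
Targets with no active source: positions 1 2 3 4 5 10 11 stay [-ATR].

6 7 8 9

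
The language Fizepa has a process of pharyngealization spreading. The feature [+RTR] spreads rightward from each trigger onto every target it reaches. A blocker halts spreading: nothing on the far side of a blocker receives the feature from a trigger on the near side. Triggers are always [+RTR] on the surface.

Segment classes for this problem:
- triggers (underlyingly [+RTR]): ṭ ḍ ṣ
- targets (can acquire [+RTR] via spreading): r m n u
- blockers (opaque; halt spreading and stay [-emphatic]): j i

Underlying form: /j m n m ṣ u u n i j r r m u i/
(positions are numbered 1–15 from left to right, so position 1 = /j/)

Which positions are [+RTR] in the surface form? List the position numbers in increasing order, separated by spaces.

5 6 7 8

From /ṣ/ at 5 rightward: 6 /u/ → [+RTR]; 7 /u/ → [+RTR]; 8 /n/ → [+RTR]; 9 /i/ blocks.
Targets with no active source: positions 2 3 4 11 12 13 14 stay [-emphatic].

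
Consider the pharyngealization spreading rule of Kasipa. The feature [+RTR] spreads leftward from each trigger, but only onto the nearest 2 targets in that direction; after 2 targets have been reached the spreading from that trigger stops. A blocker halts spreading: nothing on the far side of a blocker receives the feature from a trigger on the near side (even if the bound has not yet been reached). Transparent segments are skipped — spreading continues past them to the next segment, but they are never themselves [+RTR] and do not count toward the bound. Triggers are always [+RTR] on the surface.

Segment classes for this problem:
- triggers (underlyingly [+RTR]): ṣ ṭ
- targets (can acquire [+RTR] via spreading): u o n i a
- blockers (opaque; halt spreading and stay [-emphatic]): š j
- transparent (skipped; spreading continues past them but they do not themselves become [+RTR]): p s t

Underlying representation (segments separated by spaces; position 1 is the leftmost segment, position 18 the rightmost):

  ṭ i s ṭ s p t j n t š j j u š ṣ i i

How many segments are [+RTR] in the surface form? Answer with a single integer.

4

From /ṭ/ at 1 leftward: word edge.
From /ṭ/ at 4 leftward: 3 /s/ transparent; 2 /i/ → [+RTR]; 1 /ṭ/ is itself a trigger — this domain ends here.
From /ṣ/ at 16 leftward: 15 /š/ blocks.
Targets with no active source: positions 9 14 17 18 stay [-emphatic].
[+RTR] positions on the surface: 1 2 4 16.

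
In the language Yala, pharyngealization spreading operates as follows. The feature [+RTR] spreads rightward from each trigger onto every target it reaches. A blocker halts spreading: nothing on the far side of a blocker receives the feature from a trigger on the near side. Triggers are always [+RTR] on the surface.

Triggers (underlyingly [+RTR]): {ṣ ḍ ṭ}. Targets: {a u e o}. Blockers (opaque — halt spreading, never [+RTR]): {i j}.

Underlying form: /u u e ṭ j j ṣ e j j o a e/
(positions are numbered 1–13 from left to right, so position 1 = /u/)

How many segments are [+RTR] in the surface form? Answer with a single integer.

From /ṭ/ at 4 rightward: 5 /j/ blocks.
From /ṣ/ at 7 rightward: 8 /e/ → [+RTR]; 9 /j/ blocks.
Targets with no active source: positions 1 2 3 11 12 13 stay [-emphatic].
[+RTR] positions on the surface: 4 7 8.

3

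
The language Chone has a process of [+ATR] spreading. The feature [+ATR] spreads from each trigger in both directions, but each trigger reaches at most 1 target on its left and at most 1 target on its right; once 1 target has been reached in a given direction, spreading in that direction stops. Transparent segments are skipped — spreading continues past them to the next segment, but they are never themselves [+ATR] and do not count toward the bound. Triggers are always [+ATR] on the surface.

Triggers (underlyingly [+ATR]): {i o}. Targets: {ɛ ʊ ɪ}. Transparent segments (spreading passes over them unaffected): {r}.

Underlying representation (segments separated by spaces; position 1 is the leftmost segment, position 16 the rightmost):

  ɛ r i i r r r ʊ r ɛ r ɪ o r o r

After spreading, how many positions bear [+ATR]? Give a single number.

From /i/ at 3 rightward: 4 /i/ is itself a trigger — this domain ends here.
From /i/ at 3 leftward: 2 /r/ transparent; 1 /ɛ/ → [+ATR]; bound reached.
From /i/ at 4 rightward: 5 /r/ transparent; 6 /r/ transparent; 7 /r/ transparent; 8 /ʊ/ → [+ATR]; bound reached.
From /i/ at 4 leftward: 3 /i/ is itself a trigger — this domain ends here.
From /o/ at 13 rightward: 14 /r/ transparent; 15 /o/ is itself a trigger — this domain ends here.
From /o/ at 13 leftward: 12 /ɪ/ → [+ATR]; bound reached.
From /o/ at 15 rightward: 16 /r/ transparent; word edge.
From /o/ at 15 leftward: 14 /r/ transparent; 13 /o/ is itself a trigger — this domain ends here.
Target with no active source: position 10 stays [-ATR].
[+ATR] positions on the surface: 1 3 4 8 12 13 15.

7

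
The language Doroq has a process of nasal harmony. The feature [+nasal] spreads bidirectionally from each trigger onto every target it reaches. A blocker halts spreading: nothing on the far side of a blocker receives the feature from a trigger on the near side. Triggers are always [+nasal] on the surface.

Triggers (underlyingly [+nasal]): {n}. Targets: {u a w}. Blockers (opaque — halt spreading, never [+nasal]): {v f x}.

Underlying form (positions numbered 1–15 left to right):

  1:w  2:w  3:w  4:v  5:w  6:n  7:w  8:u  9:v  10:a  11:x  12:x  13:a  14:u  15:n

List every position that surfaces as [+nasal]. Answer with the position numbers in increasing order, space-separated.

5 6 7 8 13 14 15

From /n/ at 6 rightward: 7 /w/ → [+nasal]; 8 /u/ → [+nasal]; 9 /v/ blocks.
From /n/ at 6 leftward: 5 /w/ → [+nasal]; 4 /v/ blocks.
From /n/ at 15 rightward: word edge.
From /n/ at 15 leftward: 14 /u/ → [+nasal]; 13 /a/ → [+nasal]; 12 /x/ blocks.
Targets with no active source: positions 1 2 3 10 stay [-nasal].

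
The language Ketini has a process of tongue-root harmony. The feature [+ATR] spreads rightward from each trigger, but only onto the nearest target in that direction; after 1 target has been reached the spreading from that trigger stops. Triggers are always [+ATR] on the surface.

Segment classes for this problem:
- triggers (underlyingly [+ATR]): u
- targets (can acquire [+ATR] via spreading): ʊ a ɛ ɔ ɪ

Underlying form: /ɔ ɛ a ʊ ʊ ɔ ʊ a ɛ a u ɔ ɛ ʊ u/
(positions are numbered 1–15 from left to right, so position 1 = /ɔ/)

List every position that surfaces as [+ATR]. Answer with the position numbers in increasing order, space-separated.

From /u/ at 11 rightward: 12 /ɔ/ → [+ATR]; bound reached.
From /u/ at 15 rightward: word edge.
Targets with no active source: positions 1 2 3 4 5 6 7 8 9 10 13 14 stay [-ATR].

11 12 15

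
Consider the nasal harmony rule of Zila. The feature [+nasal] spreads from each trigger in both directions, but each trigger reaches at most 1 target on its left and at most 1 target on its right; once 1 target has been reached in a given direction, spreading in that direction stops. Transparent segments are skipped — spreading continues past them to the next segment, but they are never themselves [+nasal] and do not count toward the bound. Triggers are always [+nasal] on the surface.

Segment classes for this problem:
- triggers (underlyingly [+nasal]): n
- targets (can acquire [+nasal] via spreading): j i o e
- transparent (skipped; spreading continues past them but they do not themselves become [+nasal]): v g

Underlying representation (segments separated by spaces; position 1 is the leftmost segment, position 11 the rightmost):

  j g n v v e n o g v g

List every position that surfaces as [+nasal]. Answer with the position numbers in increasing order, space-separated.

From /n/ at 3 rightward: 4 /v/ transparent; 5 /v/ transparent; 6 /e/ → [+nasal]; bound reached.
From /n/ at 3 leftward: 2 /g/ transparent; 1 /j/ → [+nasal]; bound reached.
From /n/ at 7 rightward: 8 /o/ → [+nasal]; bound reached.
From /n/ at 7 leftward: 6 /e/ → [+nasal]; bound reached.

1 3 6 7 8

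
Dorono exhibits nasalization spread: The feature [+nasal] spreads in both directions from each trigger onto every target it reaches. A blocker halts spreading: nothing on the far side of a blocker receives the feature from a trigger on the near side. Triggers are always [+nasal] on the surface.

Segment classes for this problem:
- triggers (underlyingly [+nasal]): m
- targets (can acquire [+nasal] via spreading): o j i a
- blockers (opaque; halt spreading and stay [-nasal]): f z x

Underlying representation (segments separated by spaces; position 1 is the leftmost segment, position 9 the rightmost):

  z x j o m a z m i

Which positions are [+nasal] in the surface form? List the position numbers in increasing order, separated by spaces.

From /m/ at 5 rightward: 6 /a/ → [+nasal]; 7 /z/ blocks.
From /m/ at 5 leftward: 4 /o/ → [+nasal]; 3 /j/ → [+nasal]; 2 /x/ blocks.
From /m/ at 8 rightward: 9 /i/ → [+nasal]; word edge.
From /m/ at 8 leftward: 7 /z/ blocks.

3 4 5 6 8 9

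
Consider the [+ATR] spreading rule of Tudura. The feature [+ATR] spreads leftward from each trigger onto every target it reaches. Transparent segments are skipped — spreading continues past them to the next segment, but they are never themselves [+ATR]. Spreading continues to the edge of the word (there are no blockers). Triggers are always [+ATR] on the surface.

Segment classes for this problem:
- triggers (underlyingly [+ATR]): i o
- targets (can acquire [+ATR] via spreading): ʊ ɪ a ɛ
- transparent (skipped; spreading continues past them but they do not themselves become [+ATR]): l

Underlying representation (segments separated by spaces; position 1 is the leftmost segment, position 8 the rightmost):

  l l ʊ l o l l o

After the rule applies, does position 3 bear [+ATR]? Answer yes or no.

yes

From /o/ at 5 leftward: 4 /l/ transparent; 3 /ʊ/ → [+ATR]; 2 /l/ transparent; 1 /l/ transparent; word edge.
From /o/ at 8 leftward: 7 /l/ transparent; 6 /l/ transparent; 5 /o/ is itself a trigger — this domain ends here.
[+ATR] positions on the surface: 3 5 8.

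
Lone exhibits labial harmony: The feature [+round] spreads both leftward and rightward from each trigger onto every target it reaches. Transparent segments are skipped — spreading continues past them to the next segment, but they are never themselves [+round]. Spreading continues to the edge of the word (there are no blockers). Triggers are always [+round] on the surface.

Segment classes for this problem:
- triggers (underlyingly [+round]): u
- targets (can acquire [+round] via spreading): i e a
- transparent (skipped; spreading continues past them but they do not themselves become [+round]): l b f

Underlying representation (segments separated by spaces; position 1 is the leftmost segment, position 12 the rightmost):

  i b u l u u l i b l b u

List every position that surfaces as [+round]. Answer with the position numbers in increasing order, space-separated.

1 3 5 6 8 12

From /u/ at 3 rightward: 4 /l/ transparent; 5 /u/ is itself a trigger — this domain ends here.
From /u/ at 3 leftward: 2 /b/ transparent; 1 /i/ → [+round]; word edge.
From /u/ at 5 rightward: 6 /u/ is itself a trigger — this domain ends here.
From /u/ at 5 leftward: 4 /l/ transparent; 3 /u/ is itself a trigger — this domain ends here.
From /u/ at 6 rightward: 7 /l/ transparent; 8 /i/ → [+round]; 9 /b/ transparent; 10 /l/ transparent; 11 /b/ transparent; 12 /u/ is itself a trigger — this domain ends here.
From /u/ at 6 leftward: 5 /u/ is itself a trigger — this domain ends here.
From /u/ at 12 rightward: word edge.
From /u/ at 12 leftward: 11 /b/ transparent; 10 /l/ transparent; 9 /b/ transparent; 8 /i/ → [+round]; 7 /l/ transparent; 6 /u/ is itself a trigger — this domain ends here.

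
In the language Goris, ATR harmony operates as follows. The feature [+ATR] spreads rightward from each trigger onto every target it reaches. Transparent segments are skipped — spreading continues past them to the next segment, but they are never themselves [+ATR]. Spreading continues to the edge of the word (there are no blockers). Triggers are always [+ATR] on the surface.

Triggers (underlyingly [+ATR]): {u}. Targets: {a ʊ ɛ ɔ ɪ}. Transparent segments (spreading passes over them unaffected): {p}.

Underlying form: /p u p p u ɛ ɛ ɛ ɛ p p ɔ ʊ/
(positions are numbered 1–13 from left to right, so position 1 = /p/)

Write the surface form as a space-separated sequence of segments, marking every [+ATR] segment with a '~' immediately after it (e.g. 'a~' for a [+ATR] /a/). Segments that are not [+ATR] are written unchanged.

p u~ p p u~ ɛ~ ɛ~ ɛ~ ɛ~ p p ɔ~ ʊ~

From /u/ at 2 rightward: 3 /p/ transparent; 4 /p/ transparent; 5 /u/ is itself a trigger — this domain ends here.
From /u/ at 5 rightward: 6 /ɛ/ → [+ATR]; 7 /ɛ/ → [+ATR]; 8 /ɛ/ → [+ATR]; 9 /ɛ/ → [+ATR]; 10 /p/ transparent; 11 /p/ transparent; 12 /ɔ/ → [+ATR]; 13 /ʊ/ → [+ATR]; word edge.
[+ATR] positions on the surface: 2 5 6 7 8 9 12 13.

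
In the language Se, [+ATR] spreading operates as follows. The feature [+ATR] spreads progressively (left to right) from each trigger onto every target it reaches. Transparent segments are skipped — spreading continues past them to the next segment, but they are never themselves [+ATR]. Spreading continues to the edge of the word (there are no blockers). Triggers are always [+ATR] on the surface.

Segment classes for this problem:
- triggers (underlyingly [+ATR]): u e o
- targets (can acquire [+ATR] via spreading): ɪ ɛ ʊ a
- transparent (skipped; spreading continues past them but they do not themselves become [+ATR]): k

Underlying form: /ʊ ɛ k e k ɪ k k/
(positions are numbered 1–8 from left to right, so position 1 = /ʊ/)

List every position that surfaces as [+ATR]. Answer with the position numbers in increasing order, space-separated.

From /e/ at 4 rightward: 5 /k/ transparent; 6 /ɪ/ → [+ATR]; 7 /k/ transparent; 8 /k/ transparent; word edge.
Targets with no active source: positions 1 2 stay [-ATR].

4 6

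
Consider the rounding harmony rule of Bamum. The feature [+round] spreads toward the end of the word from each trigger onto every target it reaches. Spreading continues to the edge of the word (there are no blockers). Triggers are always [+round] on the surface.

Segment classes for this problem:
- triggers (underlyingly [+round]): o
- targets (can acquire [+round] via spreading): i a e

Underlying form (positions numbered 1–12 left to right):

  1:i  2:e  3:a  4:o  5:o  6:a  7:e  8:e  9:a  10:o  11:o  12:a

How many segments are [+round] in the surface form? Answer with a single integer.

From /o/ at 4 rightward: 5 /o/ is itself a trigger — this domain ends here.
From /o/ at 5 rightward: 6 /a/ → [+round]; 7 /e/ → [+round]; 8 /e/ → [+round]; 9 /a/ → [+round]; 10 /o/ is itself a trigger — this domain ends here.
From /o/ at 10 rightward: 11 /o/ is itself a trigger — this domain ends here.
From /o/ at 11 rightward: 12 /a/ → [+round]; word edge.
Targets with no active source: positions 1 2 3 stay [-round].
[+round] positions on the surface: 4 5 6 7 8 9 10 11 12.

9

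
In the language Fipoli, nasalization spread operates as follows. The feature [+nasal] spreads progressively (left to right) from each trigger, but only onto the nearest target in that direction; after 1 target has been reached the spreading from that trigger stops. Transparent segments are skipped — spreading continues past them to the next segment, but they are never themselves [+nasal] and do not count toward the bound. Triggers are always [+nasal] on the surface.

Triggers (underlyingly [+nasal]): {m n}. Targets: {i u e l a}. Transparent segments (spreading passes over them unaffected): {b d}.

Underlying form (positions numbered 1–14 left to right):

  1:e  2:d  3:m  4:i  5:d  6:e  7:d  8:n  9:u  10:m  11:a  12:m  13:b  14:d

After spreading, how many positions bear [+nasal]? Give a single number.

From /m/ at 3 rightward: 4 /i/ → [+nasal]; bound reached.
From /n/ at 8 rightward: 9 /u/ → [+nasal]; bound reached.
From /m/ at 10 rightward: 11 /a/ → [+nasal]; bound reached.
From /m/ at 12 rightward: 13 /b/ transparent; 14 /d/ transparent; word edge.
Targets with no active source: positions 1 6 stay [-nasal].
[+nasal] positions on the surface: 3 4 8 9 10 11 12.

7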